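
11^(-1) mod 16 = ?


Use the extended Euclidean algorithm on (16, 11); each row r = 16*s + 11*t:
r=16, s=1, t=0
r=11, s=0, t=1
q=1: r=5, s=1, t=-1   [16*(1) + 11*(-1) = 5]
q=2: r=1, s=-2, t=3   [16*(-2) + 11*(3) = 1]
q=5: r=0, s=11, t=-16   [16*(11) + 11*(-16) = 0]
GCD = 1 with t = 3, so 11*(3) ≡ 1 (mod 16)
Inverse = 3 mod 16 = 3
Check: 11 * 3 = 33 ≡ 1 (mod 16)

11^(-1) ≡ 3 (mod 16)


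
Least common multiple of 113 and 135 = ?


GCD(113, 135) = 1
LCM = 113*135/1 = 15255/1 = 15255

LCM = 15255


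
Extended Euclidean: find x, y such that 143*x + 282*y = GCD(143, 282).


Tabular extended Euclidean (each row: r = 143*s + 282*t):
r=143, s=1, t=0
r=282, s=0, t=1
q=0: r=143, s=1, t=0   [143*(1) + 282*(0) = 143]
q=1: r=139, s=-1, t=1   [143*(-1) + 282*(1) = 139]
q=1: r=4, s=2, t=-1   [143*(2) + 282*(-1) = 4]
q=34: r=3, s=-69, t=35   [143*(-69) + 282*(35) = 3]
q=1: r=1, s=71, t=-36   [143*(71) + 282*(-36) = 1]
q=3: r=0, s=-282, t=143   [143*(-282) + 282*(143) = 0]
GCD = 1; from the row with r=1: x=71, y=-36
Check: 143*(71) + 282*(-36) = 10153 - 10152 = 1

GCD = 1, x = 71, y = -36


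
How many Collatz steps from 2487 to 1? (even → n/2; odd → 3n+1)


2487 → 7462 → 3731 → 11194 → 5597 → 16792 → 8396 → 4198 → 2099 → 6298 → 3149 → 9448 → 4724 → 2362 → 1181 → 3544 → 1772 → 886 → 443 → 1330 → 665 → 1996 → 998 → 499 → 1498 → 749 → 2248 → 1124 → 562 → 281 → 844 → 422 → 211 → 634 → 317 → 952 → 476 → 238 → 119 → 358 → 179 → 538 → 269 → 808 → 404 → 202 → 101 → 304 → 152 → 76 → 38 → 19 → 58 → 29 → 88 → 44 → 22 → 11 → 34 → 17 → 52 → 26 → 13 → 40 → 20 → 10 → 5 → 16 → 8 → 4 → 2 → 1
Total steps = 71

71 steps


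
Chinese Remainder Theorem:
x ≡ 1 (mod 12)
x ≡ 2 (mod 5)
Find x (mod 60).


M = 12*5 = 60
M1 = M/12 = 5, M2 = M/5 = 12
M1^(-1) mod 12 = 5, M2^(-1) mod 5 = 3
x = 1*5*5 + 2*12*3 = 97
97 mod 60 = 37
Check: 37 mod 12 = 1 ✓, 37 mod 5 = 2 ✓

x ≡ 37 (mod 60)


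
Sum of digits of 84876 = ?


8 + 4 + 8 + 7 + 6 = 33


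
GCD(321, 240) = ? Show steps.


321 = 1 * 240 + 81
240 = 2 * 81 + 78
81 = 1 * 78 + 3
78 = 26 * 3 + 0
GCD = 3


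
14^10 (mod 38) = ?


14^1 mod 38 = 14
14^2 mod 38 = 6
14^3 mod 38 = 8
14^4 mod 38 = 36
14^5 mod 38 = 10
14^6 mod 38 = 26
14^7 mod 38 = 22
14^8 mod 38 = 4
14^9 mod 38 = 18
14^10 mod 38 = 24


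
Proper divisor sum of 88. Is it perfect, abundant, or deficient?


Proper divisors: 1, 2, 4, 8, 11, 22, 44
Sum = 1 + 2 + 4 + 8 + 11 + 22 + 44 = 92
92 > 88 → abundant

s(88) = 92 (abundant)


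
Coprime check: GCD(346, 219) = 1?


Euclidean algorithm:
346 = 1 * 219 + 127
219 = 1 * 127 + 92
127 = 1 * 92 + 35
92 = 2 * 35 + 22
35 = 1 * 22 + 13
22 = 1 * 13 + 9
13 = 1 * 9 + 4
9 = 2 * 4 + 1
4 = 4 * 1 + 0
GCD(346, 219) = 1

Yes, coprime (GCD = 1)


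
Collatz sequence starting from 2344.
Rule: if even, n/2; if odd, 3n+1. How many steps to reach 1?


2344 → 1172 → 586 → 293 → 880 → 440 → 220 → 110 → 55 → 166 → 83 → 250 → 125 → 376 → 188 → 94 → 47 → 142 → 71 → 214 → 107 → 322 → 161 → 484 → 242 → 121 → 364 → 182 → 91 → 274 → 137 → 412 → 206 → 103 → 310 → 155 → 466 → 233 → 700 → 350 → 175 → 526 → 263 → 790 → 395 → 1186 → 593 → 1780 → 890 → 445 → 1336 → 668 → 334 → 167 → 502 → 251 → 754 → 377 → 1132 → 566 → 283 → 850 → 425 → 1276 → 638 → 319 → 958 → 479 → 1438 → 719 → 2158 → 1079 → 3238 → 1619 → 4858 → 2429 → 7288 → 3644 → 1822 → 911 → 2734 → 1367 → 4102 → 2051 → 6154 → 3077 → 9232 → 4616 → 2308 → 1154 → 577 → 1732 → 866 → 433 → 1300 → 650 → 325 → 976 → 488 → 244 → 122 → 61 → 184 → 92 → 46 → 23 → 70 → 35 → 106 → 53 → 160 → 80 → 40 → 20 → 10 → 5 → 16 → 8 → 4 → 2 → 1
Total steps = 120

120 steps


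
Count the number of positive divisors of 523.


523 = 523^1
d(523) = (1+1) = 2

2 divisors


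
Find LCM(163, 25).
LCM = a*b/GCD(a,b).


GCD(163, 25) = 1
LCM = 163*25/1 = 4075/1 = 4075

LCM = 4075


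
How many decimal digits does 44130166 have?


44130166 has 8 digits in base 10
floor(log10(44130166)) + 1 = floor(7.6447) + 1 = 8

8 digits (base 10)


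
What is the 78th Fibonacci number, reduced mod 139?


F(k) mod 139 for k=1..78:
1, 1, 2, 3, 5, 8, 13, 21, 34, 55, 89, 5, 94, 99, 54, 14, 68, 82, 11, 93, 104, 58, 23, 81, 104, 46, 11, 57, 68, 125, 54, 40, 94, 134, 89, 84, 34, 118, 13, 131, 5, 136, 2, 138, 1, 0, 1, 1, 2, 3, 5, 8, 13, 21, 34, 55, 89, 5, 94, 99, 54, 14, 68, 82, 11, 93, 104, 58, 23, 81, 104, 46, 11, 57, 68, 125, 54, 40
F(78) mod 139 = 40


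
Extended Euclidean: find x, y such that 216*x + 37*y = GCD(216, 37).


Tabular extended Euclidean (each row: r = 216*s + 37*t):
r=216, s=1, t=0
r=37, s=0, t=1
q=5: r=31, s=1, t=-5   [216*(1) + 37*(-5) = 31]
q=1: r=6, s=-1, t=6   [216*(-1) + 37*(6) = 6]
q=5: r=1, s=6, t=-35   [216*(6) + 37*(-35) = 1]
q=6: r=0, s=-37, t=216   [216*(-37) + 37*(216) = 0]
GCD = 1; from the row with r=1: x=6, y=-35
Check: 216*(6) + 37*(-35) = 1296 - 1295 = 1

GCD = 1, x = 6, y = -35


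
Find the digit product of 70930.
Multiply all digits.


7 × 0 × 9 × 3 × 0 = 0


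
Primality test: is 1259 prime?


Check divisors up to sqrt(1259) = 35.4824
No divisors found.
1259 is prime.

Yes, 1259 is prime


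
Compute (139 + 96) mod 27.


139 + 96 = 235
235 mod 27 = 19


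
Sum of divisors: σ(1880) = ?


Divisors of 1880: 1, 2, 4, 5, 8, 10, 20, 40, 47, 94, 188, 235, 376, 470, 940, 1880
Sum = 1 + 2 + 4 + 5 + 8 + 10 + 20 + 40 + 47 + 94 + 188 + 235 + 376 + 470 + 940 + 1880 = 4320

σ(1880) = 4320


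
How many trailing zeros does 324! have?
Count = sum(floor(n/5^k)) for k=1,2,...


floor(324/5) = 64
floor(324/25) = 12
floor(324/125) = 2
Total = 78

78 trailing zeros


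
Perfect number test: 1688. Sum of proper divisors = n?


Proper divisors of 1688: 1, 2, 4, 8, 211, 422, 844
Sum = 1 + 2 + 4 + 8 + 211 + 422 + 844 = 1492

No, 1688 is not perfect (1492 ≠ 1688)


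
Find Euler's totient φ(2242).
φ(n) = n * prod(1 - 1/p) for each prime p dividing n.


2242 = 2 × 19 × 59
Prime factors: 2, 19, 59
φ(2242) = 2242 × (1-1/2) × (1-1/19) × (1-1/59)
= 2242 × 1/2 × 18/19 × 58/59 = 1044

φ(2242) = 1044


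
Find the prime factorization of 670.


670 / 2 = 335
335 / 5 = 67
67 / 67 = 1
670 = 2 × 5 × 67


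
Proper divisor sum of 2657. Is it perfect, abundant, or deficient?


Proper divisors: 1
Sum = 1 = 1
1 < 2657 → deficient

s(2657) = 1 (deficient)


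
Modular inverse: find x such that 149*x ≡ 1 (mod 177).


Use the extended Euclidean algorithm on (177, 149); each row r = 177*s + 149*t:
r=177, s=1, t=0
r=149, s=0, t=1
q=1: r=28, s=1, t=-1   [177*(1) + 149*(-1) = 28]
q=5: r=9, s=-5, t=6   [177*(-5) + 149*(6) = 9]
q=3: r=1, s=16, t=-19   [177*(16) + 149*(-19) = 1]
q=9: r=0, s=-149, t=177   [177*(-149) + 149*(177) = 0]
GCD = 1 with t = -19, so 149*(-19) ≡ 1 (mod 177)
Inverse = -19 mod 177 = 158
Check: 149 * 158 = 23542 ≡ 1 (mod 177)

149^(-1) ≡ 158 (mod 177)


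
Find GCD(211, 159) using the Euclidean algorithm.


211 = 1 * 159 + 52
159 = 3 * 52 + 3
52 = 17 * 3 + 1
3 = 3 * 1 + 0
GCD = 1


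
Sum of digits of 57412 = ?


5 + 7 + 4 + 1 + 2 = 19


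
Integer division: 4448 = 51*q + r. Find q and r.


4448 = 51 * 87 + 11
Check: 4437 + 11 = 4448

q = 87, r = 11


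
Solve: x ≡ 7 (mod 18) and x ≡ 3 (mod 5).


M = 18*5 = 90
M1 = M/18 = 5, M2 = M/5 = 18
M1^(-1) mod 18 = 11, M2^(-1) mod 5 = 2
x = 7*5*11 + 3*18*2 = 493
493 mod 90 = 43
Check: 43 mod 18 = 7 ✓, 43 mod 5 = 3 ✓

x ≡ 43 (mod 90)


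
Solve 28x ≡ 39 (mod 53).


GCD(28, 53) = 1, unique solution
a^(-1) mod 53 = 36
x = 36 * 39 mod 53 = 26

x ≡ 26 (mod 53)


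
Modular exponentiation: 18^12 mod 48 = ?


18^1 mod 48 = 18
18^2 mod 48 = 36
18^3 mod 48 = 24
18^4 mod 48 = 0
18^5 mod 48 = 0
18^6 mod 48 = 0
18^7 mod 48 = 0
18^8 mod 48 = 0
18^9 mod 48 = 0
18^10 mod 48 = 0
18^11 mod 48 = 0
18^12 mod 48 = 0


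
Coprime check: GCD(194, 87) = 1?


Euclidean algorithm:
194 = 2 * 87 + 20
87 = 4 * 20 + 7
20 = 2 * 7 + 6
7 = 1 * 6 + 1
6 = 6 * 1 + 0
GCD(194, 87) = 1

Yes, coprime (GCD = 1)


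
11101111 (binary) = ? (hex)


11101111 (base 2) = 239 (decimal)
239 (decimal) = EF (base 16)


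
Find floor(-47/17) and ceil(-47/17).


-47/17 = -2.7647
floor = -3
ceil = -2

floor = -3, ceil = -2


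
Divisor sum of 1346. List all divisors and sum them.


Divisors of 1346: 1, 2, 673, 1346
Sum = 1 + 2 + 673 + 1346 = 2022

σ(1346) = 2022


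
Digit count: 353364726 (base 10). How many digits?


353364726 has 9 digits in base 10
floor(log10(353364726)) + 1 = floor(8.5482) + 1 = 9

9 digits (base 10)


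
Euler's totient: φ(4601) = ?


4601 = 43 × 107
Prime factors: 43, 107
φ(4601) = 4601 × (1-1/43) × (1-1/107)
= 4601 × 42/43 × 106/107 = 4452

φ(4601) = 4452


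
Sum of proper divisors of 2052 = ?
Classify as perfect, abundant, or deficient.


Proper divisors: 1, 2, 3, 4, 6, 9, 12, 18, 19, 27, 36, 38, 54, 57, 76, 108, 114, 171, 228, 342, 513, 684, 1026
Sum = 1 + 2 + 3 + 4 + 6 + 9 + 12 + 18 + 19 + 27 + 36 + 38 + 54 + 57 + 76 + 108 + 114 + 171 + 228 + 342 + 513 + 684 + 1026 = 3548
3548 > 2052 → abundant

s(2052) = 3548 (abundant)


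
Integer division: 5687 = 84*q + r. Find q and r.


5687 = 84 * 67 + 59
Check: 5628 + 59 = 5687

q = 67, r = 59


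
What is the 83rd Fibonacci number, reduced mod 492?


F(k) mod 492 for k=1..83:
1, 1, 2, 3, 5, 8, 13, 21, 34, 55, 89, 144, 233, 377, 118, 3, 121, 124, 245, 369, 122, 491, 121, 120, 241, 361, 110, 471, 89, 68, 157, 225, 382, 115, 5, 120, 125, 245, 370, 123, 1, 124, 125, 249, 374, 131, 13, 144, 157, 301, 458, 267, 233, 8, 241, 249, 490, 247, 245, 0, 245, 245, 490, 243, 241, 484, 233, 225, 458, 191, 157, 348, 13, 361, 374, 243, 125, 368, 1, 369, 370, 247, 125
F(83) mod 492 = 125


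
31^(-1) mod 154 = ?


Use the extended Euclidean algorithm on (154, 31); each row r = 154*s + 31*t:
r=154, s=1, t=0
r=31, s=0, t=1
q=4: r=30, s=1, t=-4   [154*(1) + 31*(-4) = 30]
q=1: r=1, s=-1, t=5   [154*(-1) + 31*(5) = 1]
q=30: r=0, s=31, t=-154   [154*(31) + 31*(-154) = 0]
GCD = 1 with t = 5, so 31*(5) ≡ 1 (mod 154)
Inverse = 5 mod 154 = 5
Check: 31 * 5 = 155 ≡ 1 (mod 154)

31^(-1) ≡ 5 (mod 154)


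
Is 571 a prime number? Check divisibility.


Check divisors up to sqrt(571) = 23.8956
No divisors found.
571 is prime.

Yes, 571 is prime


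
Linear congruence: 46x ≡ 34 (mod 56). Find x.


GCD(46, 56) = 2 divides 34
Divide: 23x ≡ 17 (mod 28)
x ≡ 19 (mod 28)


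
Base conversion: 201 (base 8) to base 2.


201 (base 8) = 129 (decimal)
129 (decimal) = 10000001 (base 2)


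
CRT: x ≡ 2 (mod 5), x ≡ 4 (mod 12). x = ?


M = 5*12 = 60
M1 = M/5 = 12, M2 = M/12 = 5
M1^(-1) mod 5 = 3, M2^(-1) mod 12 = 5
x = 2*12*3 + 4*5*5 = 172
172 mod 60 = 52
Check: 52 mod 5 = 2 ✓, 52 mod 12 = 4 ✓

x ≡ 52 (mod 60)


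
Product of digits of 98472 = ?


9 × 8 × 4 × 7 × 2 = 4032


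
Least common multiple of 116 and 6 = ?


GCD(116, 6) = 2
LCM = 116*6/2 = 696/2 = 348

LCM = 348


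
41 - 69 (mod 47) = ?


41 - 69 = -28
-28 mod 47 = 19


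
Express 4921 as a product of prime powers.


4921 / 7 = 703
703 / 19 = 37
37 / 37 = 1
4921 = 7 × 19 × 37


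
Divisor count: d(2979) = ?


2979 = 3^2 × 331^1
d(2979) = (2+1) × (1+1) = 6

6 divisors


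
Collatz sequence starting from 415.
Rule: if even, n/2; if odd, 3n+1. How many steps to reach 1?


415 → 1246 → 623 → 1870 → 935 → 2806 → 1403 → 4210 → 2105 → 6316 → 3158 → 1579 → 4738 → 2369 → 7108 → 3554 → 1777 → 5332 → 2666 → 1333 → 4000 → 2000 → 1000 → 500 → 250 → 125 → 376 → 188 → 94 → 47 → 142 → 71 → 214 → 107 → 322 → 161 → 484 → 242 → 121 → 364 → 182 → 91 → 274 → 137 → 412 → 206 → 103 → 310 → 155 → 466 → 233 → 700 → 350 → 175 → 526 → 263 → 790 → 395 → 1186 → 593 → 1780 → 890 → 445 → 1336 → 668 → 334 → 167 → 502 → 251 → 754 → 377 → 1132 → 566 → 283 → 850 → 425 → 1276 → 638 → 319 → 958 → 479 → 1438 → 719 → 2158 → 1079 → 3238 → 1619 → 4858 → 2429 → 7288 → 3644 → 1822 → 911 → 2734 → 1367 → 4102 → 2051 → 6154 → 3077 → 9232 → 4616 → 2308 → 1154 → 577 → 1732 → 866 → 433 → 1300 → 650 → 325 → 976 → 488 → 244 → 122 → 61 → 184 → 92 → 46 → 23 → 70 → 35 → 106 → 53 → 160 → 80 → 40 → 20 → 10 → 5 → 16 → 8 → 4 → 2 → 1
Total steps = 133

133 steps


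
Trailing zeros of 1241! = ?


floor(1241/5) = 248
floor(1241/25) = 49
floor(1241/125) = 9
floor(1241/625) = 1
Total = 307

307 trailing zeros


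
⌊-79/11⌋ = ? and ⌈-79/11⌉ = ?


-79/11 = -7.1818
floor = -8
ceil = -7

floor = -8, ceil = -7


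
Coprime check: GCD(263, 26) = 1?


Euclidean algorithm:
263 = 10 * 26 + 3
26 = 8 * 3 + 2
3 = 1 * 2 + 1
2 = 2 * 1 + 0
GCD(263, 26) = 1

Yes, coprime (GCD = 1)


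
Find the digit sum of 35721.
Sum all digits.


3 + 5 + 7 + 2 + 1 = 18


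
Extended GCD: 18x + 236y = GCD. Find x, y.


Tabular extended Euclidean (each row: r = 18*s + 236*t):
r=18, s=1, t=0
r=236, s=0, t=1
q=0: r=18, s=1, t=0   [18*(1) + 236*(0) = 18]
q=13: r=2, s=-13, t=1   [18*(-13) + 236*(1) = 2]
q=9: r=0, s=118, t=-9   [18*(118) + 236*(-9) = 0]
GCD = 2; from the row with r=2: x=-13, y=1
Check: 18*(-13) + 236*(1) = -234 + 236 = 2

GCD = 2, x = -13, y = 1


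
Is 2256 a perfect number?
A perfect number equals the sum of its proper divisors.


Proper divisors of 2256: 1, 2, 3, 4, 6, 8, 12, 16, 24, 47, 48, 94, 141, 188, 282, 376, 564, 752, 1128
Sum = 1 + 2 + 3 + 4 + 6 + 8 + 12 + 16 + 24 + 47 + 48 + 94 + 141 + 188 + 282 + 376 + 564 + 752 + 1128 = 3696

No, 2256 is not perfect (3696 ≠ 2256)


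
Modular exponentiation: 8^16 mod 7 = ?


8^1 mod 7 = 1
8^2 mod 7 = 1
8^3 mod 7 = 1
8^4 mod 7 = 1
8^5 mod 7 = 1
8^6 mod 7 = 1
8^7 mod 7 = 1
8^8 mod 7 = 1
8^9 mod 7 = 1
8^10 mod 7 = 1
8^11 mod 7 = 1
8^12 mod 7 = 1
8^13 mod 7 = 1
8^14 mod 7 = 1
8^15 mod 7 = 1
8^16 mod 7 = 1


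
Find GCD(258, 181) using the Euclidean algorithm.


258 = 1 * 181 + 77
181 = 2 * 77 + 27
77 = 2 * 27 + 23
27 = 1 * 23 + 4
23 = 5 * 4 + 3
4 = 1 * 3 + 1
3 = 3 * 1 + 0
GCD = 1


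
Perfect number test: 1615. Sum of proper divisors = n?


Proper divisors of 1615: 1, 5, 17, 19, 85, 95, 323
Sum = 1 + 5 + 17 + 19 + 85 + 95 + 323 = 545

No, 1615 is not perfect (545 ≠ 1615)


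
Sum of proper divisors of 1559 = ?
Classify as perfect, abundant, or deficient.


Proper divisors: 1
Sum = 1 = 1
1 < 1559 → deficient

s(1559) = 1 (deficient)


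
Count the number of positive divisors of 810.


810 = 2^1 × 3^4 × 5^1
d(810) = (1+1) × (4+1) × (1+1) = 20

20 divisors


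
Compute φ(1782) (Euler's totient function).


1782 = 2 × 3^4 × 11
Prime factors: 2, 3, 11
φ(1782) = 1782 × (1-1/2) × (1-1/3) × (1-1/11)
= 1782 × 1/2 × 2/3 × 10/11 = 540

φ(1782) = 540


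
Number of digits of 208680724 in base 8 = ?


208680724 in base 8 = 1434033424
Number of digits = 10

10 digits (base 8)


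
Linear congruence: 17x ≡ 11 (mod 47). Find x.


GCD(17, 47) = 1, unique solution
a^(-1) mod 47 = 36
x = 36 * 11 mod 47 = 20

x ≡ 20 (mod 47)


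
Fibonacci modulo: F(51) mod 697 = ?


F(k) mod 697 for k=1..51:
1, 1, 2, 3, 5, 8, 13, 21, 34, 55, 89, 144, 233, 377, 610, 290, 203, 493, 696, 492, 491, 286, 80, 366, 446, 115, 561, 676, 540, 519, 362, 184, 546, 33, 579, 612, 494, 409, 206, 615, 124, 42, 166, 208, 374, 582, 259, 144, 403, 547, 253
F(51) mod 697 = 253


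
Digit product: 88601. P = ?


8 × 8 × 6 × 0 × 1 = 0


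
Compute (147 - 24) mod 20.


147 - 24 = 123
123 mod 20 = 3


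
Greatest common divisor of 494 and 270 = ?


494 = 1 * 270 + 224
270 = 1 * 224 + 46
224 = 4 * 46 + 40
46 = 1 * 40 + 6
40 = 6 * 6 + 4
6 = 1 * 4 + 2
4 = 2 * 2 + 0
GCD = 2


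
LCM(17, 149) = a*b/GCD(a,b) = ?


GCD(17, 149) = 1
LCM = 17*149/1 = 2533/1 = 2533

LCM = 2533


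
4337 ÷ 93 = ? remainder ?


4337 = 93 * 46 + 59
Check: 4278 + 59 = 4337

q = 46, r = 59


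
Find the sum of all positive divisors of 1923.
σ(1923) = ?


Divisors of 1923: 1, 3, 641, 1923
Sum = 1 + 3 + 641 + 1923 = 2568

σ(1923) = 2568


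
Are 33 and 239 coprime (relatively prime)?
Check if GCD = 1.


Euclidean algorithm:
239 = 7 * 33 + 8
33 = 4 * 8 + 1
8 = 8 * 1 + 0
GCD(33, 239) = 1

Yes, coprime (GCD = 1)


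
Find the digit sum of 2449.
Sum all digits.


2 + 4 + 4 + 9 = 19


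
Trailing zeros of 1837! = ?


floor(1837/5) = 367
floor(1837/25) = 73
floor(1837/125) = 14
floor(1837/625) = 2
Total = 456

456 trailing zeros


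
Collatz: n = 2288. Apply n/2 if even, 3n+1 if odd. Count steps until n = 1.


2288 → 1144 → 572 → 286 → 143 → 430 → 215 → 646 → 323 → 970 → 485 → 1456 → 728 → 364 → 182 → 91 → 274 → 137 → 412 → 206 → 103 → 310 → 155 → 466 → 233 → 700 → 350 → 175 → 526 → 263 → 790 → 395 → 1186 → 593 → 1780 → 890 → 445 → 1336 → 668 → 334 → 167 → 502 → 251 → 754 → 377 → 1132 → 566 → 283 → 850 → 425 → 1276 → 638 → 319 → 958 → 479 → 1438 → 719 → 2158 → 1079 → 3238 → 1619 → 4858 → 2429 → 7288 → 3644 → 1822 → 911 → 2734 → 1367 → 4102 → 2051 → 6154 → 3077 → 9232 → 4616 → 2308 → 1154 → 577 → 1732 → 866 → 433 → 1300 → 650 → 325 → 976 → 488 → 244 → 122 → 61 → 184 → 92 → 46 → 23 → 70 → 35 → 106 → 53 → 160 → 80 → 40 → 20 → 10 → 5 → 16 → 8 → 4 → 2 → 1
Total steps = 107

107 steps


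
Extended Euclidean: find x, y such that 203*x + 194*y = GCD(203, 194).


Tabular extended Euclidean (each row: r = 203*s + 194*t):
r=203, s=1, t=0
r=194, s=0, t=1
q=1: r=9, s=1, t=-1   [203*(1) + 194*(-1) = 9]
q=21: r=5, s=-21, t=22   [203*(-21) + 194*(22) = 5]
q=1: r=4, s=22, t=-23   [203*(22) + 194*(-23) = 4]
q=1: r=1, s=-43, t=45   [203*(-43) + 194*(45) = 1]
q=4: r=0, s=194, t=-203   [203*(194) + 194*(-203) = 0]
GCD = 1; from the row with r=1: x=-43, y=45
Check: 203*(-43) + 194*(45) = -8729 + 8730 = 1

GCD = 1, x = -43, y = 45


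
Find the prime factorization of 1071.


1071 / 3 = 357
357 / 3 = 119
119 / 7 = 17
17 / 17 = 1
1071 = 3^2 × 7 × 17


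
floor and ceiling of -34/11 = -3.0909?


-34/11 = -3.0909
floor = -4
ceil = -3

floor = -4, ceil = -3


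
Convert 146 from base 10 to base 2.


146 (base 10) = 146 (decimal)
146 (decimal) = 10010010 (base 2)


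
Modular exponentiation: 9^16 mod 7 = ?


9^1 mod 7 = 2
9^2 mod 7 = 4
9^3 mod 7 = 1
9^4 mod 7 = 2
9^5 mod 7 = 4
9^6 mod 7 = 1
9^7 mod 7 = 2
9^8 mod 7 = 4
9^9 mod 7 = 1
9^10 mod 7 = 2
9^11 mod 7 = 4
9^12 mod 7 = 1
9^13 mod 7 = 2
9^14 mod 7 = 4
9^15 mod 7 = 1
9^16 mod 7 = 2


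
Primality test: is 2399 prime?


Check divisors up to sqrt(2399) = 48.9796
No divisors found.
2399 is prime.

Yes, 2399 is prime


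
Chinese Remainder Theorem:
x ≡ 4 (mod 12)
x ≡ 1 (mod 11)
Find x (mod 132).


M = 12*11 = 132
M1 = M/12 = 11, M2 = M/11 = 12
M1^(-1) mod 12 = 11, M2^(-1) mod 11 = 1
x = 4*11*11 + 1*12*1 = 496
496 mod 132 = 100
Check: 100 mod 12 = 4 ✓, 100 mod 11 = 1 ✓

x ≡ 100 (mod 132)


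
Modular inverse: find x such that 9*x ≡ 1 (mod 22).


Use the extended Euclidean algorithm on (22, 9); each row r = 22*s + 9*t:
r=22, s=1, t=0
r=9, s=0, t=1
q=2: r=4, s=1, t=-2   [22*(1) + 9*(-2) = 4]
q=2: r=1, s=-2, t=5   [22*(-2) + 9*(5) = 1]
q=4: r=0, s=9, t=-22   [22*(9) + 9*(-22) = 0]
GCD = 1 with t = 5, so 9*(5) ≡ 1 (mod 22)
Inverse = 5 mod 22 = 5
Check: 9 * 5 = 45 ≡ 1 (mod 22)

9^(-1) ≡ 5 (mod 22)


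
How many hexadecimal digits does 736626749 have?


736626749 in base 16 = 2BE8083D
Number of digits = 8

8 digits (base 16)


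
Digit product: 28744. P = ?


2 × 8 × 7 × 4 × 4 = 1792


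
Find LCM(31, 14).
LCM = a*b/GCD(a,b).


GCD(31, 14) = 1
LCM = 31*14/1 = 434/1 = 434

LCM = 434


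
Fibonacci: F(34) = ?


Sequence: 1, 1, 2, 3, 5, 8, 13, 21, 34, 55, 89, 144, 233, 377, 610, 987, 1597, 2584, 4181, 6765, 10946, 17711, 28657, 46368, 75025, 121393, 196418, 317811, 514229, 832040, 1346269, 2178309, 3524578, 5702887
F(34) = 5702887


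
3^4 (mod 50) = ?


3^1 mod 50 = 3
3^2 mod 50 = 9
3^3 mod 50 = 27
3^4 mod 50 = 31


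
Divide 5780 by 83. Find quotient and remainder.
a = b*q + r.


5780 = 83 * 69 + 53
Check: 5727 + 53 = 5780

q = 69, r = 53


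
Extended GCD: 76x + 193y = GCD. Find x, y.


Tabular extended Euclidean (each row: r = 76*s + 193*t):
r=76, s=1, t=0
r=193, s=0, t=1
q=0: r=76, s=1, t=0   [76*(1) + 193*(0) = 76]
q=2: r=41, s=-2, t=1   [76*(-2) + 193*(1) = 41]
q=1: r=35, s=3, t=-1   [76*(3) + 193*(-1) = 35]
q=1: r=6, s=-5, t=2   [76*(-5) + 193*(2) = 6]
q=5: r=5, s=28, t=-11   [76*(28) + 193*(-11) = 5]
q=1: r=1, s=-33, t=13   [76*(-33) + 193*(13) = 1]
q=5: r=0, s=193, t=-76   [76*(193) + 193*(-76) = 0]
GCD = 1; from the row with r=1: x=-33, y=13
Check: 76*(-33) + 193*(13) = -2508 + 2509 = 1

GCD = 1, x = -33, y = 13


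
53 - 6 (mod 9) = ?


53 - 6 = 47
47 mod 9 = 2


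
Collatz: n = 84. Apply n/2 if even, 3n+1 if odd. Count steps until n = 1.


84 → 42 → 21 → 64 → 32 → 16 → 8 → 4 → 2 → 1
Total steps = 9

9 steps


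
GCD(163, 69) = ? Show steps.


163 = 2 * 69 + 25
69 = 2 * 25 + 19
25 = 1 * 19 + 6
19 = 3 * 6 + 1
6 = 6 * 1 + 0
GCD = 1


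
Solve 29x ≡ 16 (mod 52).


GCD(29, 52) = 1, unique solution
a^(-1) mod 52 = 9
x = 9 * 16 mod 52 = 40

x ≡ 40 (mod 52)


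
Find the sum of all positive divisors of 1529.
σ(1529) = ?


Divisors of 1529: 1, 11, 139, 1529
Sum = 1 + 11 + 139 + 1529 = 1680

σ(1529) = 1680


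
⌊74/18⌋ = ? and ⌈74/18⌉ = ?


74/18 = 4.1111
floor = 4
ceil = 5

floor = 4, ceil = 5


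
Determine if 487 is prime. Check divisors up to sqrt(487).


Check divisors up to sqrt(487) = 22.0681
No divisors found.
487 is prime.

Yes, 487 is prime


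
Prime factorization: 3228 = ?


3228 / 2 = 1614
1614 / 2 = 807
807 / 3 = 269
269 / 269 = 1
3228 = 2^2 × 3 × 269


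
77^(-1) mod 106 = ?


Use the extended Euclidean algorithm on (106, 77); each row r = 106*s + 77*t:
r=106, s=1, t=0
r=77, s=0, t=1
q=1: r=29, s=1, t=-1   [106*(1) + 77*(-1) = 29]
q=2: r=19, s=-2, t=3   [106*(-2) + 77*(3) = 19]
q=1: r=10, s=3, t=-4   [106*(3) + 77*(-4) = 10]
q=1: r=9, s=-5, t=7   [106*(-5) + 77*(7) = 9]
q=1: r=1, s=8, t=-11   [106*(8) + 77*(-11) = 1]
q=9: r=0, s=-77, t=106   [106*(-77) + 77*(106) = 0]
GCD = 1 with t = -11, so 77*(-11) ≡ 1 (mod 106)
Inverse = -11 mod 106 = 95
Check: 77 * 95 = 7315 ≡ 1 (mod 106)

77^(-1) ≡ 95 (mod 106)


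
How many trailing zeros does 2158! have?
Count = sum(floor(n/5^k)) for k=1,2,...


floor(2158/5) = 431
floor(2158/25) = 86
floor(2158/125) = 17
floor(2158/625) = 3
Total = 537

537 trailing zeros


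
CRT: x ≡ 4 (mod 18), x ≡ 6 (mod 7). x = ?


M = 18*7 = 126
M1 = M/18 = 7, M2 = M/7 = 18
M1^(-1) mod 18 = 13, M2^(-1) mod 7 = 2
x = 4*7*13 + 6*18*2 = 580
580 mod 126 = 76
Check: 76 mod 18 = 4 ✓, 76 mod 7 = 6 ✓

x ≡ 76 (mod 126)


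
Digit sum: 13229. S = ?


1 + 3 + 2 + 2 + 9 = 17


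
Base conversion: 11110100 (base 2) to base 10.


11110100 (base 2) = 244 (decimal)
244 (decimal) = 244 (base 10)


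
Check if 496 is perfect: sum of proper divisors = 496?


Proper divisors of 496: 1, 2, 4, 8, 16, 31, 62, 124, 248
Sum = 1 + 2 + 4 + 8 + 16 + 31 + 62 + 124 + 248 = 496

Yes, 496 is perfect (496 = 496)


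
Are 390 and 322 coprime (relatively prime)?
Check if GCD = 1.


Euclidean algorithm:
390 = 1 * 322 + 68
322 = 4 * 68 + 50
68 = 1 * 50 + 18
50 = 2 * 18 + 14
18 = 1 * 14 + 4
14 = 3 * 4 + 2
4 = 2 * 2 + 0
GCD(390, 322) = 2

No, not coprime (GCD = 2)


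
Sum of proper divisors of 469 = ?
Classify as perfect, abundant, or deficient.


Proper divisors: 1, 7, 67
Sum = 1 + 7 + 67 = 75
75 < 469 → deficient

s(469) = 75 (deficient)


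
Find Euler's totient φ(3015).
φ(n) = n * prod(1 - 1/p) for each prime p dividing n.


3015 = 3^2 × 5 × 67
Prime factors: 3, 5, 67
φ(3015) = 3015 × (1-1/3) × (1-1/5) × (1-1/67)
= 3015 × 2/3 × 4/5 × 66/67 = 1584

φ(3015) = 1584


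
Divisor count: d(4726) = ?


4726 = 2^1 × 17^1 × 139^1
d(4726) = (1+1) × (1+1) × (1+1) = 8

8 divisors


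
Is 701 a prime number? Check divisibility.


Check divisors up to sqrt(701) = 26.4764
No divisors found.
701 is prime.

Yes, 701 is prime


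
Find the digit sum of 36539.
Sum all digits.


3 + 6 + 5 + 3 + 9 = 26


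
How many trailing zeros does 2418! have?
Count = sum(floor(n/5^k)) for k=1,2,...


floor(2418/5) = 483
floor(2418/25) = 96
floor(2418/125) = 19
floor(2418/625) = 3
Total = 601

601 trailing zeros


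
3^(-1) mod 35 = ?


Use the extended Euclidean algorithm on (35, 3); each row r = 35*s + 3*t:
r=35, s=1, t=0
r=3, s=0, t=1
q=11: r=2, s=1, t=-11   [35*(1) + 3*(-11) = 2]
q=1: r=1, s=-1, t=12   [35*(-1) + 3*(12) = 1]
q=2: r=0, s=3, t=-35   [35*(3) + 3*(-35) = 0]
GCD = 1 with t = 12, so 3*(12) ≡ 1 (mod 35)
Inverse = 12 mod 35 = 12
Check: 3 * 12 = 36 ≡ 1 (mod 35)

3^(-1) ≡ 12 (mod 35)


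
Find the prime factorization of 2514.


2514 / 2 = 1257
1257 / 3 = 419
419 / 419 = 1
2514 = 2 × 3 × 419


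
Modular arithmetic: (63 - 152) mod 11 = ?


63 - 152 = -89
-89 mod 11 = 10


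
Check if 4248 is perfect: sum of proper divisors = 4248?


Proper divisors of 4248: 1, 2, 3, 4, 6, 8, 9, 12, 18, 24, 36, 59, 72, 118, 177, 236, 354, 472, 531, 708, 1062, 1416, 2124
Sum = 1 + 2 + 3 + 4 + 6 + 8 + 9 + 12 + 18 + 24 + 36 + 59 + 72 + 118 + 177 + 236 + 354 + 472 + 531 + 708 + 1062 + 1416 + 2124 = 7452

No, 4248 is not perfect (7452 ≠ 4248)


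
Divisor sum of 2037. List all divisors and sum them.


Divisors of 2037: 1, 3, 7, 21, 97, 291, 679, 2037
Sum = 1 + 3 + 7 + 21 + 97 + 291 + 679 + 2037 = 3136

σ(2037) = 3136


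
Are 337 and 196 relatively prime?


Euclidean algorithm:
337 = 1 * 196 + 141
196 = 1 * 141 + 55
141 = 2 * 55 + 31
55 = 1 * 31 + 24
31 = 1 * 24 + 7
24 = 3 * 7 + 3
7 = 2 * 3 + 1
3 = 3 * 1 + 0
GCD(337, 196) = 1

Yes, coprime (GCD = 1)


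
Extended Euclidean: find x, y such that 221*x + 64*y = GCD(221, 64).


Tabular extended Euclidean (each row: r = 221*s + 64*t):
r=221, s=1, t=0
r=64, s=0, t=1
q=3: r=29, s=1, t=-3   [221*(1) + 64*(-3) = 29]
q=2: r=6, s=-2, t=7   [221*(-2) + 64*(7) = 6]
q=4: r=5, s=9, t=-31   [221*(9) + 64*(-31) = 5]
q=1: r=1, s=-11, t=38   [221*(-11) + 64*(38) = 1]
q=5: r=0, s=64, t=-221   [221*(64) + 64*(-221) = 0]
GCD = 1; from the row with r=1: x=-11, y=38
Check: 221*(-11) + 64*(38) = -2431 + 2432 = 1

GCD = 1, x = -11, y = 38


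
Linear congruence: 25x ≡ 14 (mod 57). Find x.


GCD(25, 57) = 1, unique solution
a^(-1) mod 57 = 16
x = 16 * 14 mod 57 = 53

x ≡ 53 (mod 57)


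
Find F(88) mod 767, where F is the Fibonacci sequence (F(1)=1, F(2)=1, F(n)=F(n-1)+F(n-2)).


F(k) mod 767 for k=1..88:
1, 1, 2, 3, 5, 8, 13, 21, 34, 55, 89, 144, 233, 377, 610, 220, 63, 283, 346, 629, 208, 70, 278, 348, 626, 207, 66, 273, 339, 612, 184, 29, 213, 242, 455, 697, 385, 315, 700, 248, 181, 429, 610, 272, 115, 387, 502, 122, 624, 746, 603, 582, 418, 233, 651, 117, 1, 118, 119, 237, 356, 593, 182, 8, 190, 198, 388, 586, 207, 26, 233, 259, 492, 751, 476, 460, 169, 629, 31, 660, 691, 584, 508, 325, 66, 391, 457, 81
F(88) mod 767 = 81


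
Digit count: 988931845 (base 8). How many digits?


988931845 in base 8 = 7274363405
Number of digits = 10

10 digits (base 8)


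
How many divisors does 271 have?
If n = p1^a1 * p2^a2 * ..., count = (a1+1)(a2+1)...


271 = 271^1
d(271) = (1+1) = 2

2 divisors


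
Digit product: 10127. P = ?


1 × 0 × 1 × 2 × 7 = 0


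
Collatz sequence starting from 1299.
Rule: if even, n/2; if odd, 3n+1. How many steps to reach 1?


1299 → 3898 → 1949 → 5848 → 2924 → 1462 → 731 → 2194 → 1097 → 3292 → 1646 → 823 → 2470 → 1235 → 3706 → 1853 → 5560 → 2780 → 1390 → 695 → 2086 → 1043 → 3130 → 1565 → 4696 → 2348 → 1174 → 587 → 1762 → 881 → 2644 → 1322 → 661 → 1984 → 992 → 496 → 248 → 124 → 62 → 31 → 94 → 47 → 142 → 71 → 214 → 107 → 322 → 161 → 484 → 242 → 121 → 364 → 182 → 91 → 274 → 137 → 412 → 206 → 103 → 310 → 155 → 466 → 233 → 700 → 350 → 175 → 526 → 263 → 790 → 395 → 1186 → 593 → 1780 → 890 → 445 → 1336 → 668 → 334 → 167 → 502 → 251 → 754 → 377 → 1132 → 566 → 283 → 850 → 425 → 1276 → 638 → 319 → 958 → 479 → 1438 → 719 → 2158 → 1079 → 3238 → 1619 → 4858 → 2429 → 7288 → 3644 → 1822 → 911 → 2734 → 1367 → 4102 → 2051 → 6154 → 3077 → 9232 → 4616 → 2308 → 1154 → 577 → 1732 → 866 → 433 → 1300 → 650 → 325 → 976 → 488 → 244 → 122 → 61 → 184 → 92 → 46 → 23 → 70 → 35 → 106 → 53 → 160 → 80 → 40 → 20 → 10 → 5 → 16 → 8 → 4 → 2 → 1
Total steps = 145

145 steps


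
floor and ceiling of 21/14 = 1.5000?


21/14 = 1.5000
floor = 1
ceil = 2

floor = 1, ceil = 2


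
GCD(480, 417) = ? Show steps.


480 = 1 * 417 + 63
417 = 6 * 63 + 39
63 = 1 * 39 + 24
39 = 1 * 24 + 15
24 = 1 * 15 + 9
15 = 1 * 9 + 6
9 = 1 * 6 + 3
6 = 2 * 3 + 0
GCD = 3


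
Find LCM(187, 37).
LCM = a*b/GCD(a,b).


GCD(187, 37) = 1
LCM = 187*37/1 = 6919/1 = 6919

LCM = 6919


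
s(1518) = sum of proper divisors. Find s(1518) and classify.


Proper divisors: 1, 2, 3, 6, 11, 22, 23, 33, 46, 66, 69, 138, 253, 506, 759
Sum = 1 + 2 + 3 + 6 + 11 + 22 + 23 + 33 + 46 + 66 + 69 + 138 + 253 + 506 + 759 = 1938
1938 > 1518 → abundant

s(1518) = 1938 (abundant)


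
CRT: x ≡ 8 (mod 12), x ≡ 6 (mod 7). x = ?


M = 12*7 = 84
M1 = M/12 = 7, M2 = M/7 = 12
M1^(-1) mod 12 = 7, M2^(-1) mod 7 = 3
x = 8*7*7 + 6*12*3 = 608
608 mod 84 = 20
Check: 20 mod 12 = 8 ✓, 20 mod 7 = 6 ✓

x ≡ 20 (mod 84)


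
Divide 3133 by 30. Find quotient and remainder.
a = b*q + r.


3133 = 30 * 104 + 13
Check: 3120 + 13 = 3133

q = 104, r = 13


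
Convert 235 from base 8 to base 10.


235 (base 8) = 157 (decimal)
157 (decimal) = 157 (base 10)


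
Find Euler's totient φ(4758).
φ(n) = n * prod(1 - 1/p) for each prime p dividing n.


4758 = 2 × 3 × 13 × 61
Prime factors: 2, 3, 13, 61
φ(4758) = 4758 × (1-1/2) × (1-1/3) × (1-1/13) × (1-1/61)
= 4758 × 1/2 × 2/3 × 12/13 × 60/61 = 1440

φ(4758) = 1440


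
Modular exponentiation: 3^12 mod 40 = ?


3^1 mod 40 = 3
3^2 mod 40 = 9
3^3 mod 40 = 27
3^4 mod 40 = 1
3^5 mod 40 = 3
3^6 mod 40 = 9
3^7 mod 40 = 27
3^8 mod 40 = 1
3^9 mod 40 = 3
3^10 mod 40 = 9
3^11 mod 40 = 27
3^12 mod 40 = 1


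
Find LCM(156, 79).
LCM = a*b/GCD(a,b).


GCD(156, 79) = 1
LCM = 156*79/1 = 12324/1 = 12324

LCM = 12324


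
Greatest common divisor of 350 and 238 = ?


350 = 1 * 238 + 112
238 = 2 * 112 + 14
112 = 8 * 14 + 0
GCD = 14


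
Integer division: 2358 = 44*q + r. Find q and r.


2358 = 44 * 53 + 26
Check: 2332 + 26 = 2358

q = 53, r = 26


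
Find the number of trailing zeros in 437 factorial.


floor(437/5) = 87
floor(437/25) = 17
floor(437/125) = 3
Total = 107

107 trailing zeros


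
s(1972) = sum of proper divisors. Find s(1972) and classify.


Proper divisors: 1, 2, 4, 17, 29, 34, 58, 68, 116, 493, 986
Sum = 1 + 2 + 4 + 17 + 29 + 34 + 58 + 68 + 116 + 493 + 986 = 1808
1808 < 1972 → deficient

s(1972) = 1808 (deficient)


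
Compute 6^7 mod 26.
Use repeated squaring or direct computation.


6^1 mod 26 = 6
6^2 mod 26 = 10
6^3 mod 26 = 8
6^4 mod 26 = 22
6^5 mod 26 = 2
6^6 mod 26 = 12
6^7 mod 26 = 20


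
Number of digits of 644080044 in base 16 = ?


644080044 in base 16 = 2663E1AC
Number of digits = 8

8 digits (base 16)


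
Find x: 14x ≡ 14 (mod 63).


GCD(14, 63) = 7 divides 14
Divide: 2x ≡ 2 (mod 9)
x ≡ 1 (mod 9)


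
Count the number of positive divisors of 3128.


3128 = 2^3 × 17^1 × 23^1
d(3128) = (3+1) × (1+1) × (1+1) = 16

16 divisors


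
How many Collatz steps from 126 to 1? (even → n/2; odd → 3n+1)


126 → 63 → 190 → 95 → 286 → 143 → 430 → 215 → 646 → 323 → 970 → 485 → 1456 → 728 → 364 → 182 → 91 → 274 → 137 → 412 → 206 → 103 → 310 → 155 → 466 → 233 → 700 → 350 → 175 → 526 → 263 → 790 → 395 → 1186 → 593 → 1780 → 890 → 445 → 1336 → 668 → 334 → 167 → 502 → 251 → 754 → 377 → 1132 → 566 → 283 → 850 → 425 → 1276 → 638 → 319 → 958 → 479 → 1438 → 719 → 2158 → 1079 → 3238 → 1619 → 4858 → 2429 → 7288 → 3644 → 1822 → 911 → 2734 → 1367 → 4102 → 2051 → 6154 → 3077 → 9232 → 4616 → 2308 → 1154 → 577 → 1732 → 866 → 433 → 1300 → 650 → 325 → 976 → 488 → 244 → 122 → 61 → 184 → 92 → 46 → 23 → 70 → 35 → 106 → 53 → 160 → 80 → 40 → 20 → 10 → 5 → 16 → 8 → 4 → 2 → 1
Total steps = 108

108 steps


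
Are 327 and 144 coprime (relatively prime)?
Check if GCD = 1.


Euclidean algorithm:
327 = 2 * 144 + 39
144 = 3 * 39 + 27
39 = 1 * 27 + 12
27 = 2 * 12 + 3
12 = 4 * 3 + 0
GCD(327, 144) = 3

No, not coprime (GCD = 3)


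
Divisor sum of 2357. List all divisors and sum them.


Divisors of 2357: 1, 2357
Sum = 1 + 2357 = 2358

σ(2357) = 2358


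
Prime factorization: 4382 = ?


4382 / 2 = 2191
2191 / 7 = 313
313 / 313 = 1
4382 = 2 × 7 × 313


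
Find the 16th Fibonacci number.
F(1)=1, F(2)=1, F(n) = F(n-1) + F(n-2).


Sequence: 1, 1, 2, 3, 5, 8, 13, 21, 34, 55, 89, 144, 233, 377, 610, 987
F(16) = 987


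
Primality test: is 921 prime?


921 / 3 = 307 (exact division)
921 is NOT prime.

No, 921 is not prime


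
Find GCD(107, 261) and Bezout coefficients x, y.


Tabular extended Euclidean (each row: r = 107*s + 261*t):
r=107, s=1, t=0
r=261, s=0, t=1
q=0: r=107, s=1, t=0   [107*(1) + 261*(0) = 107]
q=2: r=47, s=-2, t=1   [107*(-2) + 261*(1) = 47]
q=2: r=13, s=5, t=-2   [107*(5) + 261*(-2) = 13]
q=3: r=8, s=-17, t=7   [107*(-17) + 261*(7) = 8]
q=1: r=5, s=22, t=-9   [107*(22) + 261*(-9) = 5]
q=1: r=3, s=-39, t=16   [107*(-39) + 261*(16) = 3]
q=1: r=2, s=61, t=-25   [107*(61) + 261*(-25) = 2]
q=1: r=1, s=-100, t=41   [107*(-100) + 261*(41) = 1]
q=2: r=0, s=261, t=-107   [107*(261) + 261*(-107) = 0]
GCD = 1; from the row with r=1: x=-100, y=41
Check: 107*(-100) + 261*(41) = -10700 + 10701 = 1

GCD = 1, x = -100, y = 41


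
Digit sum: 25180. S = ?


2 + 5 + 1 + 8 + 0 = 16


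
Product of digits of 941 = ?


9 × 4 × 1 = 36


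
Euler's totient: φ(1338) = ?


1338 = 2 × 3 × 223
Prime factors: 2, 3, 223
φ(1338) = 1338 × (1-1/2) × (1-1/3) × (1-1/223)
= 1338 × 1/2 × 2/3 × 222/223 = 444

φ(1338) = 444


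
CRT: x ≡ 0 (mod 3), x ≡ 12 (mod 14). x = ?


M = 3*14 = 42
M1 = M/3 = 14, M2 = M/14 = 3
M1^(-1) mod 3 = 2, M2^(-1) mod 14 = 5
x = 0*14*2 + 12*3*5 = 180
180 mod 42 = 12
Check: 12 mod 3 = 0 ✓, 12 mod 14 = 12 ✓

x ≡ 12 (mod 42)


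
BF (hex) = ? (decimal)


BF (base 16) = 191 (decimal)
191 (decimal) = 191 (base 10)


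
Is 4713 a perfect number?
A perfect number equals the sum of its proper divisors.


Proper divisors of 4713: 1, 3, 1571
Sum = 1 + 3 + 1571 = 1575

No, 4713 is not perfect (1575 ≠ 4713)


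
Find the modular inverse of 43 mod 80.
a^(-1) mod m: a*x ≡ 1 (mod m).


Use the extended Euclidean algorithm on (80, 43); each row r = 80*s + 43*t:
r=80, s=1, t=0
r=43, s=0, t=1
q=1: r=37, s=1, t=-1   [80*(1) + 43*(-1) = 37]
q=1: r=6, s=-1, t=2   [80*(-1) + 43*(2) = 6]
q=6: r=1, s=7, t=-13   [80*(7) + 43*(-13) = 1]
q=6: r=0, s=-43, t=80   [80*(-43) + 43*(80) = 0]
GCD = 1 with t = -13, so 43*(-13) ≡ 1 (mod 80)
Inverse = -13 mod 80 = 67
Check: 43 * 67 = 2881 ≡ 1 (mod 80)

43^(-1) ≡ 67 (mod 80)


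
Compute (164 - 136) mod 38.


164 - 136 = 28
28 mod 38 = 28


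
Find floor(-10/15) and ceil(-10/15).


-10/15 = -0.6667
floor = -1
ceil = 0

floor = -1, ceil = 0


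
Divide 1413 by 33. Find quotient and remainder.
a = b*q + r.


1413 = 33 * 42 + 27
Check: 1386 + 27 = 1413

q = 42, r = 27


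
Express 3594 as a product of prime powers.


3594 / 2 = 1797
1797 / 3 = 599
599 / 599 = 1
3594 = 2 × 3 × 599


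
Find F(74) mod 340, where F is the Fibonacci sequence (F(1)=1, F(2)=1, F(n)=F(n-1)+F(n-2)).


F(k) mod 340 for k=1..74:
1, 1, 2, 3, 5, 8, 13, 21, 34, 55, 89, 144, 233, 37, 270, 307, 237, 204, 101, 305, 66, 31, 97, 128, 225, 13, 238, 251, 149, 60, 209, 269, 138, 67, 205, 272, 137, 69, 206, 275, 141, 76, 217, 293, 170, 123, 293, 76, 29, 105, 134, 239, 33, 272, 305, 237, 202, 99, 301, 60, 21, 81, 102, 183, 285, 128, 73, 201, 274, 135, 69, 204, 273, 137
F(74) mod 340 = 137


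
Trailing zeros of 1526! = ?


floor(1526/5) = 305
floor(1526/25) = 61
floor(1526/125) = 12
floor(1526/625) = 2
Total = 380

380 trailing zeros


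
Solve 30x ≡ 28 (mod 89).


GCD(30, 89) = 1, unique solution
a^(-1) mod 89 = 3
x = 3 * 28 mod 89 = 84

x ≡ 84 (mod 89)


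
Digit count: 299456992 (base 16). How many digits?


299456992 in base 16 = 11D959E0
Number of digits = 8

8 digits (base 16)


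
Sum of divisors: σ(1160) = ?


Divisors of 1160: 1, 2, 4, 5, 8, 10, 20, 29, 40, 58, 116, 145, 232, 290, 580, 1160
Sum = 1 + 2 + 4 + 5 + 8 + 10 + 20 + 29 + 40 + 58 + 116 + 145 + 232 + 290 + 580 + 1160 = 2700

σ(1160) = 2700


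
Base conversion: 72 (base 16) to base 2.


72 (base 16) = 114 (decimal)
114 (decimal) = 1110010 (base 2)


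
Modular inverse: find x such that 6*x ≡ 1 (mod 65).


Use the extended Euclidean algorithm on (65, 6); each row r = 65*s + 6*t:
r=65, s=1, t=0
r=6, s=0, t=1
q=10: r=5, s=1, t=-10   [65*(1) + 6*(-10) = 5]
q=1: r=1, s=-1, t=11   [65*(-1) + 6*(11) = 1]
q=5: r=0, s=6, t=-65   [65*(6) + 6*(-65) = 0]
GCD = 1 with t = 11, so 6*(11) ≡ 1 (mod 65)
Inverse = 11 mod 65 = 11
Check: 6 * 11 = 66 ≡ 1 (mod 65)

6^(-1) ≡ 11 (mod 65)


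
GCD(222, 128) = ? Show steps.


222 = 1 * 128 + 94
128 = 1 * 94 + 34
94 = 2 * 34 + 26
34 = 1 * 26 + 8
26 = 3 * 8 + 2
8 = 4 * 2 + 0
GCD = 2


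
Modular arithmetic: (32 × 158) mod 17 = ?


32 × 158 = 5056
5056 mod 17 = 7


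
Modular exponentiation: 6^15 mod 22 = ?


6^1 mod 22 = 6
6^2 mod 22 = 14
6^3 mod 22 = 18
6^4 mod 22 = 20
6^5 mod 22 = 10
6^6 mod 22 = 16
6^7 mod 22 = 8
6^8 mod 22 = 4
6^9 mod 22 = 2
6^10 mod 22 = 12
6^11 mod 22 = 6
6^12 mod 22 = 14
6^13 mod 22 = 18
6^14 mod 22 = 20
6^15 mod 22 = 10


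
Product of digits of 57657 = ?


5 × 7 × 6 × 5 × 7 = 7350


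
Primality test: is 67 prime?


Check divisors up to sqrt(67) = 8.1854
No divisors found.
67 is prime.

Yes, 67 is prime


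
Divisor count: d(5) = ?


5 = 5^1
d(5) = (1+1) = 2

2 divisors


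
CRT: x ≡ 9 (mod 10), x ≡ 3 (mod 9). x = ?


M = 10*9 = 90
M1 = M/10 = 9, M2 = M/9 = 10
M1^(-1) mod 10 = 9, M2^(-1) mod 9 = 1
x = 9*9*9 + 3*10*1 = 759
759 mod 90 = 39
Check: 39 mod 10 = 9 ✓, 39 mod 9 = 3 ✓

x ≡ 39 (mod 90)


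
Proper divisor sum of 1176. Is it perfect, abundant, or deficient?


Proper divisors: 1, 2, 3, 4, 6, 7, 8, 12, 14, 21, 24, 28, 42, 49, 56, 84, 98, 147, 168, 196, 294, 392, 588
Sum = 1 + 2 + 3 + 4 + 6 + 7 + 8 + 12 + 14 + 21 + 24 + 28 + 42 + 49 + 56 + 84 + 98 + 147 + 168 + 196 + 294 + 392 + 588 = 2244
2244 > 1176 → abundant

s(1176) = 2244 (abundant)
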